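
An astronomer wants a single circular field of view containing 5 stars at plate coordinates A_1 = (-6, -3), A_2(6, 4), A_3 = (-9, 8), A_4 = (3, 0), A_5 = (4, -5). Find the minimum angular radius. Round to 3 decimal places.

9.192

A smallest enclosing disk is always determined by at most three of the input points on its boundary.
The farthest pair is A_3–A_5 with squared distance 338. The circle on this segment as diameter has centre (-2.5, 1.5) and r² = 338/4 = 84.5.
Check A_1: distance² to centre = 32.5 ≤ 84.5, so it lies inside.
All remaining points lie in this disk, and no smaller disk contains both endpoints, so this is the minimum enclosing circle.
r = √(84.5) ≈ 9.192.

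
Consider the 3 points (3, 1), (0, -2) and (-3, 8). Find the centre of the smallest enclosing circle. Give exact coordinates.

Call the three points A, B, C in the order given.
Side lengths²: AB² = 18, AC² = 85, BC² = 109.
Since BC² = 109 ≥ 85 + 18 = 103, the angle opposite BC is not acute, so the smallest enclosing circle has BC as diameter.
Centre = midpoint of BC = (-1.5, 3), r² = 109/4 = 27.25.
Centre = (-1.5, 3).

(-1.5, 3)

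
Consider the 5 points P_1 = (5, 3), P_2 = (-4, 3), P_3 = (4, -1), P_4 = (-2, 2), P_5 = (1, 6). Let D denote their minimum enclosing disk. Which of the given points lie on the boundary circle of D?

P_1, P_2, P_3

A smallest enclosing disk is always determined by at most three of the input points on its boundary.
The minimum enclosing circle is determined by three boundary points: P_1, P_2, P_3.
Their circumcentre is (0.5, 2) with r² = 21.25.
The farthest remaining point P_5 is at distance² 16.25 ≤ 21.25.
The points at distance exactly r from the centre are P_1, P_2, P_3 — 3 points.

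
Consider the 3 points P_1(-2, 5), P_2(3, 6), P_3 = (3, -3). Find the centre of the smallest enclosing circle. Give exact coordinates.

Side lengths²: P_1P_2² = 26, P_1P_3² = 89, P_2P_3² = 81.
Since P_1P_3² = 89 < 81 + 26 = 107, the triangle is acute, so the smallest enclosing circle is the circumcircle.
Circumcentre = (1.3, 1.5), r² = 23.14.
Centre = (1.3, 1.5).

(1.3, 1.5)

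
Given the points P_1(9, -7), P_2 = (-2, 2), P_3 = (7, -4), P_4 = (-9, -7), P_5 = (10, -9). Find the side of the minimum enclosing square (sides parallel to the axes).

19

The bounding box has width 19 and height 11.
An axis-aligned square enclosing the set must have side ≥ max(width, height).
So the minimum side is max(19, 11) = 19.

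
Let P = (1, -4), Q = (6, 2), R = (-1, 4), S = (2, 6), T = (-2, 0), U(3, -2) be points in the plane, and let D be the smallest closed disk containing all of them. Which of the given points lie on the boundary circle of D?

A smallest enclosing disk is always determined by at most three of the input points on its boundary.
The farthest pair is P–S with squared distance 101. The circle on this segment as diameter has centre (1.5, 1) and r² = 101/4 = 25.25.
Check Q: distance² to centre = 21.25 ≤ 25.25, so it lies inside.
All remaining points lie in this disk, and no smaller disk contains both endpoints, so this is the minimum enclosing circle.
The points at distance exactly r from the centre are P, S — 2 points.

P, S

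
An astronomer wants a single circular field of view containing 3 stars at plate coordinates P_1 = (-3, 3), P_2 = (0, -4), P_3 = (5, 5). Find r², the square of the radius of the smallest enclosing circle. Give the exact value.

Side lengths²: P_1P_2² = 58, P_1P_3² = 68, P_2P_3² = 106.
Since P_2P_3² = 106 < 68 + 58 = 126, the triangle is acute, so the smallest enclosing circle is the circumcircle.
Circumcentre = (55/31, 28/31), r² = 26129/961.

26129/961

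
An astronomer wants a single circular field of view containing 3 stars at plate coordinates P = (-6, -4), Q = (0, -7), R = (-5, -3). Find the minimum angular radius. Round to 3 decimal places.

3.354

Side lengths²: PQ² = 45, PR² = 2, QR² = 41.
Since PQ² = 45 ≥ 41 + 2 = 43, the angle opposite PQ is not acute, so the smallest enclosing circle has PQ as diameter.
Centre = midpoint of PQ = (-3, -5.5), r² = 45/4 = 11.25.
r = √(11.25) ≈ 3.354.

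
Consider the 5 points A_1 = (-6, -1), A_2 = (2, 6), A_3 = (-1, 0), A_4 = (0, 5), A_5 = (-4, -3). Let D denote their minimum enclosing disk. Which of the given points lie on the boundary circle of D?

A smallest enclosing disk is always determined by at most three of the input points on its boundary.
The minimum enclosing circle is determined by three boundary points: A_1, A_2, A_5.
Their circumcentre is (-1.3, 1.7) with r² = 29.38.
The farthest remaining point A_4 is at distance² 12.58 ≤ 29.38.
The points at distance exactly r from the centre are A_1, A_2, A_5 — 3 points.

A_1, A_2, A_5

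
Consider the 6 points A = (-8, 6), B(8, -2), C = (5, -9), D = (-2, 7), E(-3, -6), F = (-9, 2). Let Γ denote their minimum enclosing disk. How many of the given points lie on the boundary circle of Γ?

A smallest enclosing disk is always determined by at most three of the input points on its boundary.
The farthest pair is A–C with squared distance 394. The circle on this segment as diameter has centre (-1.5, -1.5) and r² = 394/4 = 98.5.
Check B: distance² to centre = 90.5 ≤ 98.5, so it lies inside.
All remaining points lie in this disk, and no smaller disk contains both endpoints, so this is the minimum enclosing circle.
The points at distance exactly r from the centre are A, C — 2 points.

2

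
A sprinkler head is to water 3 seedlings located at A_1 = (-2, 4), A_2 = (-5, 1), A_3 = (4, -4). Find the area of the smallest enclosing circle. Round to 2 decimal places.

84.95

Side lengths²: A_1A_2² = 18, A_1A_3² = 100, A_2A_3² = 106.
Since A_2A_3² = 106 < 100 + 18 = 118, the triangle is acute, so the smallest enclosing circle is the circumcircle.
Circumcentre = (-1/7, -6/7), r² = 1325/49.
Area = π·r² = π·1325/49 ≈ 84.95.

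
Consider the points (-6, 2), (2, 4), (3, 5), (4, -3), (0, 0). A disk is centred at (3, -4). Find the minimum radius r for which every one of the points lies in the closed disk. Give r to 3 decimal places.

10.817

The required radius is the distance from (3, -4) to the farthest point.
Squared distances: 117, 65, 81, 2, 25.
Maximum is 117, attained at (-6, 2).
r = √117 ≈ 10.817.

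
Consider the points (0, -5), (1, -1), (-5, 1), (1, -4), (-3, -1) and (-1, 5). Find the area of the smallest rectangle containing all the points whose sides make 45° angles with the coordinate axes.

49.5

In coordinates u = x + y, v = x − y the rectangle is axis-aligned; the map (x,y)→(u,v) scales areas by 2.
u-values: -5, 0, -4, -3, -4, 4; range = 4 − (-5) = 9.
v-values: 5, 2, -6, 5, -2, -6; range = 5 − (-6) = 11.
Area = (9 × 11) / 2 = 49.5.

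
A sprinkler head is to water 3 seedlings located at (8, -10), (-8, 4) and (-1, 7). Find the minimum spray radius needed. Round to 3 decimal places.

10.630

Call the three points A, B, C in the order given.
Side lengths²: AB² = 452, AC² = 370, BC² = 58.
Since AB² = 452 ≥ 370 + 58 = 428, the angle opposite AB is not acute, so the smallest enclosing circle has AB as diameter.
Centre = midpoint of AB = (0, -3), r² = 452/4 = 113.
r = √113 ≈ 10.630.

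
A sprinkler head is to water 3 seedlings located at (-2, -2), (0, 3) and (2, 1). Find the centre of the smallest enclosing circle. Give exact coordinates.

(-9/14, 5/14)

Call the three points A, B, C in the order given.
Side lengths²: AB² = 29, AC² = 25, BC² = 8.
Since AB² = 29 < 25 + 8 = 33, the triangle is acute, so the smallest enclosing circle is the circumcircle.
Circumcentre = (-9/14, 5/14), r² = 725/98.
Centre = (-9/14, 5/14).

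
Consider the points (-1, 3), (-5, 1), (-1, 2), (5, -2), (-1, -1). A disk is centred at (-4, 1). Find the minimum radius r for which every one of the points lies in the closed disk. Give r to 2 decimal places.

The required radius is the distance from (-4, 1) to the farthest point.
Squared distances: 13, 1, 10, 90, 13.
Maximum is 90, attained at (5, -2).
r = √90 ≈ 9.49.

9.49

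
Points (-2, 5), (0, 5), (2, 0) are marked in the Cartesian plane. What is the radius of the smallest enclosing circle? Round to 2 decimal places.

3.20

Call the three points A, B, C in the order given.
Side lengths²: AB² = 4, AC² = 41, BC² = 29.
Since AC² = 41 ≥ 29 + 4 = 33, the angle opposite AC is not acute, so the smallest enclosing circle has AC as diameter.
Centre = midpoint of AC = (0, 2.5), r² = 41/4 = 10.25.
r = √(10.25) ≈ 3.20.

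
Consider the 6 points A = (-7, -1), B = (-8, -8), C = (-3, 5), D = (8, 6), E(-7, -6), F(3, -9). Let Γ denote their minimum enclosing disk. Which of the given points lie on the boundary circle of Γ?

The farthest pair is B–D with squared distance 452. The circle on this segment as diameter has centre (0, -1) and r² = 452/4 = 113.
Check A: distance² to centre = 49 ≤ 113, so it lies inside.
All remaining points lie in this disk, and no smaller disk contains both endpoints, so this is the minimum enclosing circle.
The points at distance exactly r from the centre are B, D — 2 points.

B, D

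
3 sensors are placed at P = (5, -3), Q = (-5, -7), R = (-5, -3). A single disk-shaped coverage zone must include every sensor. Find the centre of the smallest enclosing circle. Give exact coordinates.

(0, -5)

Side lengths²: PQ² = 116, PR² = 100, QR² = 16.
Since PQ² = 116 ≥ 100 + 16 = 116, the angle opposite PQ is not acute, so the smallest enclosing circle has PQ as diameter.
Centre = midpoint of PQ = (0, -5), r² = 116/4 = 29.
Centre = (0, -5).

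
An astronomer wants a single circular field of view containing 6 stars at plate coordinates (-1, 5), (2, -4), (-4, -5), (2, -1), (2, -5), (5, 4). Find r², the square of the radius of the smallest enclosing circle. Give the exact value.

40.5

The minimum enclosing circle of a finite set is fixed by two of the points (as a diameter) or three (as a circumcircle).
The farthest pair is (-4, -5)–(5, 4) with squared distance 162. The circle on this segment as diameter has centre (0.5, -0.5) and r² = 162/4 = 40.5.
Check (-1, 5): distance² to centre = 32.5 ≤ 40.5, so it lies inside.
All remaining points lie in this disk, and no smaller disk contains both endpoints, so this is the minimum enclosing circle.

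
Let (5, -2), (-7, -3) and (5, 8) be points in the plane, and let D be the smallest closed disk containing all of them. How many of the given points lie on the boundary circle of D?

Call the three points A, B, C in the order given.
Side lengths²: AB² = 145, AC² = 100, BC² = 265.
Since BC² = 265 ≥ 145 + 100 = 245, the angle opposite BC is not acute, so the smallest enclosing circle has BC as diameter.
Centre = midpoint of BC = (-1, 2.5), r² = 265/4 = 66.25.
The points at distance exactly r from the centre are (-7, -3), (5, 8) — 2 points.

2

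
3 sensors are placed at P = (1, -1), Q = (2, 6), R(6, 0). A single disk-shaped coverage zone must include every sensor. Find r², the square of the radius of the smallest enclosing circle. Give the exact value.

Side lengths²: PQ² = 50, PR² = 26, QR² = 52.
Since QR² = 52 < 50 + 26 = 76, the triangle is acute, so the smallest enclosing circle is the circumcircle.
Circumcentre = (50/17, 39/17), r² = 4225/289.

4225/289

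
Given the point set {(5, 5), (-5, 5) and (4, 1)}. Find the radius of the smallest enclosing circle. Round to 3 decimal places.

5.076

Call the three points A, B, C in the order given.
Side lengths²: AB² = 100, AC² = 17, BC² = 97.
Since AB² = 100 < 97 + 17 = 114, the triangle is acute, so the smallest enclosing circle is the circumcircle.
Circumcentre = (0, 4.125), r² = 25.765625.
r = √(25.765625) ≈ 5.076.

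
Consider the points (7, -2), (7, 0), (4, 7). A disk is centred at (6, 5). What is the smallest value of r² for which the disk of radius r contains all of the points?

50

The required radius is the distance from (6, 5) to the farthest point.
Squared distances: 50, 26, 8.
Maximum is 50, attained at (7, -2).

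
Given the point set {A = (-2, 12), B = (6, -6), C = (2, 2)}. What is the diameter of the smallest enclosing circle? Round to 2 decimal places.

19.70

Side lengths²: AB² = 388, AC² = 116, BC² = 80.
Since AB² = 388 ≥ 116 + 80 = 196, the angle opposite AB is not acute, so the smallest enclosing circle has AB as diameter.
Centre = midpoint of AB = (2, 3), r² = 388/4 = 97.
Diameter = 2r = 2√97 ≈ 19.70.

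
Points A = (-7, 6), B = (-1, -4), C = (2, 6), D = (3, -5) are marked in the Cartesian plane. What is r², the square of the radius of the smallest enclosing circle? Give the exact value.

55.25

By Welzl's lemma the MEC is supported by two points (diametrically opposite) or three points (on a circumcircle).
The farthest pair is A–D with squared distance 221. The circle on this segment as diameter has centre (-2, 0.5) and r² = 221/4 = 55.25.
Check B: distance² to centre = 21.25 ≤ 55.25, so it lies inside.
All remaining points lie in this disk, and no smaller disk contains both endpoints, so this is the minimum enclosing circle.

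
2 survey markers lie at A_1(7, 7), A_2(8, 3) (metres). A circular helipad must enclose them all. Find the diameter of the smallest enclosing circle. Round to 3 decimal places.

4.123

The smallest circle enclosing two points has them as diameter endpoints.
Centre = midpoint = (7.5, 5); r² = |A_1A_2|²/4 = 17/4 = 4.25.
Diameter = 2r = 2√(4.25) ≈ 4.123.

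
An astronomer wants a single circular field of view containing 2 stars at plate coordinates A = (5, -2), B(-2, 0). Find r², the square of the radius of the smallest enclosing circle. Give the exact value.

The smallest circle enclosing two points has them as diameter endpoints.
Centre = midpoint = (1.5, -1); r² = |AB|²/4 = 53/4 = 13.25.

13.25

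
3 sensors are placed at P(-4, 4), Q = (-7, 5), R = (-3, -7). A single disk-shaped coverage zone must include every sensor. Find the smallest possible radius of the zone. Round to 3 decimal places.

Side lengths²: PQ² = 10, PR² = 122, QR² = 160.
Since QR² = 160 ≥ 122 + 10 = 132, the angle opposite QR is not acute, so the smallest enclosing circle has QR as diameter.
Centre = midpoint of QR = (-5, -1), r² = 160/4 = 40.
r = √40 ≈ 6.325.

6.325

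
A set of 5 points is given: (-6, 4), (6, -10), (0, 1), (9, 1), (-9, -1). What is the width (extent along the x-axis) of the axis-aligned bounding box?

max x = 9, min x = -9, so width = 18.

18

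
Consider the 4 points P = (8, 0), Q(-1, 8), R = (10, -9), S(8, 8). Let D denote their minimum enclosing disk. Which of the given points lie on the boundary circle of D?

By Welzl's lemma the MEC is supported by two points (diametrically opposite) or three points (on a circumcircle).
The farthest pair is Q–R with squared distance 410. The circle on this segment as diameter has centre (4.5, -0.5) and r² = 410/4 = 102.5.
Check P: distance² to centre = 12.5 ≤ 102.5, so it lies inside.
All remaining points lie in this disk, and no smaller disk contains both endpoints, so this is the minimum enclosing circle.
The points at distance exactly r from the centre are Q, R — 2 points.

Q, R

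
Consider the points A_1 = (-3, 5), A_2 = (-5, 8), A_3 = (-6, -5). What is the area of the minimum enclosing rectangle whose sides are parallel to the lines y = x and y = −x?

84

In coordinates u = x + y, v = x − y the rectangle is axis-aligned; the map (x,y)→(u,v) scales areas by 2.
u-values: 2, 3, -11; range = 3 − (-11) = 14.
v-values: -8, -13, -1; range = -1 − (-13) = 12.
Area = (14 × 12) / 2 = 84.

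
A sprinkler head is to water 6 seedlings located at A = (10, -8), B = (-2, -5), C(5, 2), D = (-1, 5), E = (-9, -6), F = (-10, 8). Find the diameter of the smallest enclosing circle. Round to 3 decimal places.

The farthest pair is A–F with squared distance 656. The circle on this segment as diameter has centre (0, 0) and r² = 656/4 = 164.
Check B: distance² to centre = 29 ≤ 164, so it lies inside.
All remaining points lie in this disk, and no smaller disk contains both endpoints, so this is the minimum enclosing circle.
Diameter = 2r = 2√164 ≈ 25.612.

25.612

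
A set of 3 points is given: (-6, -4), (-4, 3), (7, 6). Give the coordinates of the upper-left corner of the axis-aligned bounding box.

x-range [-6, 7], y-range [-4, 6].
The upper-left corner is (-6, 6).

(-6, 6)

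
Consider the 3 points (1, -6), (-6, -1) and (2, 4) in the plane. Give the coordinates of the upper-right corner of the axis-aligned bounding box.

x-range [-6, 2], y-range [-6, 4].
The upper-right corner is (2, 4).

(2, 4)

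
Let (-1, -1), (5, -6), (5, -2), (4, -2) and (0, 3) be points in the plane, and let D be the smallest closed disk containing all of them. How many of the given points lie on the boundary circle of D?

A smallest enclosing disk is always determined by at most three of the input points on its boundary.
The farthest pair is (5, -6)–(0, 3) with squared distance 106. The circle on this segment as diameter has centre (2.5, -1.5) and r² = 106/4 = 26.5.
Check (-1, -1): distance² to centre = 12.5 ≤ 26.5, so it lies inside.
All remaining points lie in this disk, and no smaller disk contains both endpoints, so this is the minimum enclosing circle.
The points at distance exactly r from the centre are (5, -6), (0, 3) — 2 points.

2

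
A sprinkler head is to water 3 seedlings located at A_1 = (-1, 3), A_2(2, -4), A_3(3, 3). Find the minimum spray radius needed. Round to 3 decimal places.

Side lengths²: A_1A_2² = 58, A_1A_3² = 16, A_2A_3² = 50.
Since A_1A_2² = 58 < 50 + 16 = 66, the triangle is acute, so the smallest enclosing circle is the circumcircle.
Circumcentre = (1, -2/7), r² = 725/49.
r = √(725/49) ≈ 3.847.

3.847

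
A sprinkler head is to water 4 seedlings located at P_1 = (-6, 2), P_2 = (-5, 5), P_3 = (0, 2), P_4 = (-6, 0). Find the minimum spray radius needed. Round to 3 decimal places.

3.358

The minimum enclosing circle is determined by three boundary points: P_2, P_3, P_4.
Their circumcentre is (-47/14, 29/14) with r² = 1105/98.
The farthest remaining point P_1 is at distance² 685/98 ≤ 1105/98.
r = √(1105/98) ≈ 3.358.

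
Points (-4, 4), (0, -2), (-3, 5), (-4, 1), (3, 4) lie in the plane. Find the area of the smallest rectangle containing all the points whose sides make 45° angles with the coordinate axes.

In coordinates u = x + y, v = x − y the rectangle is axis-aligned; the map (x,y)→(u,v) scales areas by 2.
u-values: 0, -2, 2, -3, 7; range = 7 − (-3) = 10.
v-values: -8, 2, -8, -5, -1; range = 2 − (-8) = 10.
Area = (10 × 10) / 2 = 50.

50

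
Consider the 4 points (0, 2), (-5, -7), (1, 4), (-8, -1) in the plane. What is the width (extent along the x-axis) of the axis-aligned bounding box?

9

max x = 1, min x = -8, so width = 9.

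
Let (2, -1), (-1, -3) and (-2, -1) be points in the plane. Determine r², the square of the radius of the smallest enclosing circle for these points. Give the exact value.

Call the three points A, B, C in the order given.
Side lengths²: AB² = 13, AC² = 16, BC² = 5.
Since AC² = 16 < 13 + 5 = 18, the triangle is acute, so the smallest enclosing circle is the circumcircle.
Circumcentre = (0, -1.25), r² = 4.0625.

4.0625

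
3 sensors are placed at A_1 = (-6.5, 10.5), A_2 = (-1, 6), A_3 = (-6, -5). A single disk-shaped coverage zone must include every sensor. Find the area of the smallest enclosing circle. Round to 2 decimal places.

188.89

Side lengths²: A_1A_2² = 50.5, A_1A_3² = 240.5, A_2A_3² = 146.
Since A_1A_3² = 240.5 ≥ 146 + 50.5 = 196.5, the angle opposite A_1A_3 is not acute, so the smallest enclosing circle has A_1A_3 as diameter.
Centre = midpoint of A_1A_3 = (-6.25, 2.75), r² = 240.5/4 = 60.125.
Area = π·r² = π·60.125 ≈ 188.89.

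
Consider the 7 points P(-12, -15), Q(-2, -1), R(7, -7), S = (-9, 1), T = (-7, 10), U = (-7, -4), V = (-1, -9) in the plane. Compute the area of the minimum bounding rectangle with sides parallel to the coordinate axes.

x ranges over [-12, 7], width 19.
y ranges over [-15, 10], height 25.
Area = 19 × 25 = 475.

475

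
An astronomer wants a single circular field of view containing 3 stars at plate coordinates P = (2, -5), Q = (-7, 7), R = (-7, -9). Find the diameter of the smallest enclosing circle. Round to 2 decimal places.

16.41

Side lengths²: PQ² = 225, PR² = 97, QR² = 256.
Since QR² = 256 < 225 + 97 = 322, the triangle is acute, so the smallest enclosing circle is the circumcircle.
Circumcentre = (-31/6, -1), r² = 2425/36.
Diameter = 2r = 2√(2425/36) ≈ 16.41.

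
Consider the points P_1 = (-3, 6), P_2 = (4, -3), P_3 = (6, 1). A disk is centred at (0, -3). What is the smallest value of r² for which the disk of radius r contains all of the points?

90

The required radius is the distance from (0, -3) to the farthest point.
Squared distances: 90, 16, 52.
Maximum is 90, attained at P_1.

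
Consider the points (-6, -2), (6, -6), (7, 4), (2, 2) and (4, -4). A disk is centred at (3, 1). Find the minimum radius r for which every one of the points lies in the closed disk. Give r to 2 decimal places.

9.49

The required radius is the distance from (3, 1) to the farthest point.
Squared distances: 90, 58, 25, 2, 26.
Maximum is 90, attained at (-6, -2).
r = √90 ≈ 9.49.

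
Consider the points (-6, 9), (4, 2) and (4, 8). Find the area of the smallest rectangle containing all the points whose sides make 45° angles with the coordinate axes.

76.5

In coordinates u = x + y, v = x − y the rectangle is axis-aligned; the map (x,y)→(u,v) scales areas by 2.
u-values: 3, 6, 12; range = 12 − 3 = 9.
v-values: -15, 2, -4; range = 2 − (-15) = 17.
Area = (9 × 17) / 2 = 76.5.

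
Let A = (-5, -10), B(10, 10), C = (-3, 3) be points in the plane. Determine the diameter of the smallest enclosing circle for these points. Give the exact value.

Side lengths²: AB² = 625, AC² = 173, BC² = 218.
Since AB² = 625 ≥ 218 + 173 = 391, the angle opposite AB is not acute, so the smallest enclosing circle has AB as diameter.
Centre = midpoint of AB = (2.5, 0), r² = 625/4 = 156.25.
Diameter = 2r = 2√(156.25) = 25.

25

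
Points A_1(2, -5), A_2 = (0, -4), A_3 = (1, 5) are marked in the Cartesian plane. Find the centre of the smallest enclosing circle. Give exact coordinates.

Side lengths²: A_1A_2² = 5, A_1A_3² = 101, A_2A_3² = 82.
Since A_1A_3² = 101 ≥ 82 + 5 = 87, the angle opposite A_1A_3 is not acute, so the smallest enclosing circle has A_1A_3 as diameter.
Centre = midpoint of A_1A_3 = (1.5, 0), r² = 101/4 = 25.25.
Centre = (1.5, 0).

(1.5, 0)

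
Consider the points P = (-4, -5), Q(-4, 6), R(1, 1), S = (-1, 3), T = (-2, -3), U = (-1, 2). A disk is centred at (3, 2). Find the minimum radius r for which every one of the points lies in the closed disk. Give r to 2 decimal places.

The required radius is the distance from (3, 2) to the farthest point.
Squared distances: 98, 65, 5, 17, 50, 16.
Maximum is 98, attained at P.
r = √98 ≈ 9.90.

9.90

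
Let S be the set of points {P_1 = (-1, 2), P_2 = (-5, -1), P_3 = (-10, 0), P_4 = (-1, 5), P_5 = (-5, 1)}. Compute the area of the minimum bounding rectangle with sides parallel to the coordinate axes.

54

x ranges over [-10, -1], width 9.
y ranges over [-1, 5], height 6.
Area = 9 × 6 = 54.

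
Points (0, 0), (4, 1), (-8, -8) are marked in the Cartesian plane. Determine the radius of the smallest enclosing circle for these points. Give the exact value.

Call the three points A, B, C in the order given.
Side lengths²: AB² = 17, AC² = 128, BC² = 225.
Since BC² = 225 ≥ 128 + 17 = 145, the angle opposite BC is not acute, so the smallest enclosing circle has BC as diameter.
Centre = midpoint of BC = (-2, -3.5), r² = 225/4 = 56.25.
r = √(56.25) = 7.5.

7.5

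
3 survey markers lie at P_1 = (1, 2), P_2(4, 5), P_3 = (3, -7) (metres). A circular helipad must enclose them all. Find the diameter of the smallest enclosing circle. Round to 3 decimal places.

12.042

Side lengths²: P_1P_2² = 18, P_1P_3² = 85, P_2P_3² = 145.
Since P_2P_3² = 145 ≥ 85 + 18 = 103, the angle opposite P_2P_3 is not acute, so the smallest enclosing circle has P_2P_3 as diameter.
Centre = midpoint of P_2P_3 = (3.5, -1), r² = 145/4 = 36.25.
Diameter = 2r = 2√(36.25) ≈ 12.042.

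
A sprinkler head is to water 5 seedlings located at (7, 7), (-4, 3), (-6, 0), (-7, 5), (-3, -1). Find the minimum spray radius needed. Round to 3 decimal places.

A smallest enclosing disk is always determined by at most three of the input points on its boundary.
The minimum enclosing circle is determined by three boundary points: (7, 7), (-6, 0), (-7, 5).
Their circumcentre is (11/36, 139/36) with r² = 35425/648.
The farthest remaining point (-3, -1) is at distance² 22393/648 ≤ 35425/648.
r = √(35425/648) ≈ 7.394.

7.394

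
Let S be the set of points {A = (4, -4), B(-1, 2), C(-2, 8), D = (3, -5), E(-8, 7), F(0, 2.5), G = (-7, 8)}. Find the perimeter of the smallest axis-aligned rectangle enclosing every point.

Width = max x − min x = 4 − (-8) = 12.
Height = max y − min y = 8 − (-5) = 13.
Perimeter = 2(12 + 13) = 50.

50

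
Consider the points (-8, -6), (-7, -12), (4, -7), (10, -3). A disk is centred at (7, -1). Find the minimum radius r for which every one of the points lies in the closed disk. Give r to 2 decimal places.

17.80

The required radius is the distance from (7, -1) to the farthest point.
Squared distances: 250, 317, 45, 13.
Maximum is 317, attained at (-7, -12).
r = √317 ≈ 17.80.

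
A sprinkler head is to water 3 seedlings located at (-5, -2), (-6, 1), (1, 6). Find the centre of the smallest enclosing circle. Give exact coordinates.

Call the three points A, B, C in the order given.
Side lengths²: AB² = 10, AC² = 100, BC² = 74.
Since AC² = 100 ≥ 74 + 10 = 84, the angle opposite AC is not acute, so the smallest enclosing circle has AC as diameter.
Centre = midpoint of AC = (-2, 2), r² = 100/4 = 25.
Centre = (-2, 2).

(-2, 2)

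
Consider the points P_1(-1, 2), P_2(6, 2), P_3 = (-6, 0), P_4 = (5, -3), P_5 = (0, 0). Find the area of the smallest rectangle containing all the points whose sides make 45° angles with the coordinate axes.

98

In coordinates u = x + y, v = x − y the rectangle is axis-aligned; the map (x,y)→(u,v) scales areas by 2.
u-values: 1, 8, -6, 2, 0; range = 8 − (-6) = 14.
v-values: -3, 4, -6, 8, 0; range = 8 − (-6) = 14.
Area = (14 × 14) / 2 = 98.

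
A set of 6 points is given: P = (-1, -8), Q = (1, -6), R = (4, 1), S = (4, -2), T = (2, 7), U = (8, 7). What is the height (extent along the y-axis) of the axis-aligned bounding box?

max y = 7, min y = -8, so height = 15.

15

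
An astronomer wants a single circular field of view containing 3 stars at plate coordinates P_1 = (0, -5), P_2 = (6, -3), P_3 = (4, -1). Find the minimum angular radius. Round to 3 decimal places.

Side lengths²: P_1P_2² = 40, P_1P_3² = 32, P_2P_3² = 8.
Since P_1P_2² = 40 ≥ 32 + 8 = 40, the angle opposite P_1P_2 is not acute, so the smallest enclosing circle has P_1P_2 as diameter.
Centre = midpoint of P_1P_2 = (3, -4), r² = 40/4 = 10.
r = √10 ≈ 3.162.

3.162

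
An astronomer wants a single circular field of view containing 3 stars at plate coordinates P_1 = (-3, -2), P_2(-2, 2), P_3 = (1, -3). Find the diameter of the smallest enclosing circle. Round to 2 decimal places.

5.83

Side lengths²: P_1P_2² = 17, P_1P_3² = 17, P_2P_3² = 34.
Since P_2P_3² = 34 ≥ 17 + 17 = 34, the angle opposite P_2P_3 is not acute, so the smallest enclosing circle has P_2P_3 as diameter.
Centre = midpoint of P_2P_3 = (-0.5, -0.5), r² = 34/4 = 8.5.
Diameter = 2r = 2√(8.5) ≈ 5.83.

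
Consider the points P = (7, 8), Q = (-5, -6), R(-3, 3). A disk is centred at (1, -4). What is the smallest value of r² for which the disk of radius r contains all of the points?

180

The required radius is the distance from (1, -4) to the farthest point.
Squared distances: 180, 40, 65.
Maximum is 180, attained at P.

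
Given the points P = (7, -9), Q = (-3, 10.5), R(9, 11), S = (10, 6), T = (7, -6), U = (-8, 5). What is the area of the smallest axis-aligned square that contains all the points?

400

The bounding box has width 18 and height 20.
An axis-aligned square enclosing the set must have side ≥ max(width, height).
So the minimum side is max(18, 20) = 20.
Area = 20² = 400.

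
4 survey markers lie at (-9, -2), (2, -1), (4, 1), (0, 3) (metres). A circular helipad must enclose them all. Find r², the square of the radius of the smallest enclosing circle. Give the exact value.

The farthest pair is (-9, -2)–(4, 1) with squared distance 178. The circle on this segment as diameter has centre (-2.5, -0.5) and r² = 178/4 = 44.5.
Check (2, -1): distance² to centre = 20.5 ≤ 44.5, so it lies inside.
All remaining points lie in this disk, and no smaller disk contains both endpoints, so this is the minimum enclosing circle.

44.5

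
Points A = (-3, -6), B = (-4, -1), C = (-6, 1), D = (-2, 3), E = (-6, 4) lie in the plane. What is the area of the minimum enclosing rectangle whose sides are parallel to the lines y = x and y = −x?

In coordinates u = x + y, v = x − y the rectangle is axis-aligned; the map (x,y)→(u,v) scales areas by 2.
u-values: -9, -5, -5, 1, -2; range = 1 − (-9) = 10.
v-values: 3, -3, -7, -5, -10; range = 3 − (-10) = 13.
Area = (10 × 13) / 2 = 65.

65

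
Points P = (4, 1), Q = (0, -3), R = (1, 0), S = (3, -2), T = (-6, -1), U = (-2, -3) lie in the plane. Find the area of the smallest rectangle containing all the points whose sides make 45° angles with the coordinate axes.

In coordinates u = x + y, v = x − y the rectangle is axis-aligned; the map (x,y)→(u,v) scales areas by 2.
u-values: 5, -3, 1, 1, -7, -5; range = 5 − (-7) = 12.
v-values: 3, 3, 1, 5, -5, 1; range = 5 − (-5) = 10.
Area = (12 × 10) / 2 = 60.

60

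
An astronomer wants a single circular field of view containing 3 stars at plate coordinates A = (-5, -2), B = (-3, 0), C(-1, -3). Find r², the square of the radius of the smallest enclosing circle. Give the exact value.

Side lengths²: AB² = 8, AC² = 17, BC² = 13.
Since AC² = 17 < 13 + 8 = 21, the triangle is acute, so the smallest enclosing circle is the circumcircle.
Circumcentre = (-2.9, -2.1), r² = 4.42.

4.42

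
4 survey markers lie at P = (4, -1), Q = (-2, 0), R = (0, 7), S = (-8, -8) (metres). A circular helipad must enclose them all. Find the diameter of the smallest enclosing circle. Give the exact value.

17

The minimum enclosing circle of a finite set is fixed by two of the points (as a diameter) or three (as a circumcircle).
The farthest pair is R–S with squared distance 289. The circle on this segment as diameter has centre (-4, -0.5) and r² = 289/4 = 72.25.
Check P: distance² to centre = 64.25 ≤ 72.25, so it lies inside.
All remaining points lie in this disk, and no smaller disk contains both endpoints, so this is the minimum enclosing circle.
Diameter = 2r = 2√(72.25) = 17.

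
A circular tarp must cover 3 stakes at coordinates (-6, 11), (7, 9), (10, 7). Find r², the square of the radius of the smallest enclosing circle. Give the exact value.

68

Call the three points A, B, C in the order given.
Side lengths²: AB² = 173, AC² = 272, BC² = 13.
Since AC² = 272 ≥ 173 + 13 = 186, the angle opposite AC is not acute, so the smallest enclosing circle has AC as diameter.
Centre = midpoint of AC = (2, 9), r² = 272/4 = 68.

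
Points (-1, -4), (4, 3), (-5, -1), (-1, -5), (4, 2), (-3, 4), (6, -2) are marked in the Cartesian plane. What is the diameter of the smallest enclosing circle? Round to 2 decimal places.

11.29

A smallest enclosing disk is always determined by at most three of the input points on its boundary.
The minimum enclosing circle is determined by three boundary points: (-5, -1), (-3, 4), (6, -2).
Their circumcentre is (23/38, -13/38) with r² = 22997/722.
The farthest remaining point (-1, -5) is at distance² 17525/722 ≤ 22997/722.
Diameter = 2r = 2√(22997/722) ≈ 11.29.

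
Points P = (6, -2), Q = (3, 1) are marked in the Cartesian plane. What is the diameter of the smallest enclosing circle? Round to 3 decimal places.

4.243

The smallest circle enclosing two points has them as diameter endpoints.
Centre = midpoint = (4.5, -0.5); r² = |PQ|²/4 = 18/4 = 4.5.
Diameter = 2r = 2√(4.5) ≈ 4.243.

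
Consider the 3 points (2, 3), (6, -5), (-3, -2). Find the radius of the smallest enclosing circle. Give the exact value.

5

Call the three points A, B, C in the order given.
Side lengths²: AB² = 80, AC² = 50, BC² = 90.
Since BC² = 90 < 80 + 50 = 130, the triangle is acute, so the smallest enclosing circle is the circumcircle.
Circumcentre = (2, -2), r² = 25.
r = √25 = 5.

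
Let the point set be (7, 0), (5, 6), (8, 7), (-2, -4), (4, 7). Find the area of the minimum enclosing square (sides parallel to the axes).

The bounding box has width 10 and height 11.
An axis-aligned square enclosing the set must have side ≥ max(width, height).
So the minimum side is max(10, 11) = 11.
Area = 11² = 121.

121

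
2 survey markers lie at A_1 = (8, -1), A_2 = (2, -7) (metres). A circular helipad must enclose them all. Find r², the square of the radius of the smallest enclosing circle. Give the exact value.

18

The smallest circle enclosing two points has them as diameter endpoints.
Centre = midpoint = (5, -4); r² = |A_1A_2|²/4 = 72/4 = 18.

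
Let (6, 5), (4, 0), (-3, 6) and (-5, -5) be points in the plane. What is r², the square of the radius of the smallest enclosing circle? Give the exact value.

By Welzl's lemma the MEC is supported by two points (diametrically opposite) or three points (on a circumcircle).
The farthest pair is (6, 5)–(-5, -5) with squared distance 221. The circle on this segment as diameter has centre (0.5, 0) and r² = 221/4 = 55.25.
Check (4, 0): distance² to centre = 12.25 ≤ 55.25, so it lies inside.
All remaining points lie in this disk, and no smaller disk contains both endpoints, so this is the minimum enclosing circle.

55.25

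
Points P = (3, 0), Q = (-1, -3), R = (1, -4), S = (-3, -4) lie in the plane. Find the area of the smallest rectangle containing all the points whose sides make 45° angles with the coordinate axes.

In coordinates u = x + y, v = x − y the rectangle is axis-aligned; the map (x,y)→(u,v) scales areas by 2.
u-values: 3, -4, -3, -7; range = 3 − (-7) = 10.
v-values: 3, 2, 5, 1; range = 5 − 1 = 4.
Area = (10 × 4) / 2 = 20.

20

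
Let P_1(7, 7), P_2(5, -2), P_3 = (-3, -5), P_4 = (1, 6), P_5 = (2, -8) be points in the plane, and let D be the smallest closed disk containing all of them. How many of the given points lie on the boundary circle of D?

3

The minimum enclosing circle is determined by three boundary points: P_1, P_3, P_5.
Their circumcentre is (10/3, -1/9) with r² = 5185/81.
The farthest remaining point P_4 is at distance² 3466/81 ≤ 5185/81.
The points at distance exactly r from the centre are P_1, P_3, P_5 — 3 points.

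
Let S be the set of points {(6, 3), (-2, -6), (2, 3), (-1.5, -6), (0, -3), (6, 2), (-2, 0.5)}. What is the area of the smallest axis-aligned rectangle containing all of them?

x ranges over [-2, 6], width 8.
y ranges over [-6, 3], height 9.
Area = 8 × 9 = 72.

72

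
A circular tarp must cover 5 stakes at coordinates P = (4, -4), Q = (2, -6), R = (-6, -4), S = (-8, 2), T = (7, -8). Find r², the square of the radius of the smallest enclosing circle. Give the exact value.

81.25

By Welzl's lemma the MEC is supported by two points (diametrically opposite) or three points (on a circumcircle).
The farthest pair is S–T with squared distance 325. The circle on this segment as diameter has centre (-0.5, -3) and r² = 325/4 = 81.25.
Check P: distance² to centre = 21.25 ≤ 81.25, so it lies inside.
All remaining points lie in this disk, and no smaller disk contains both endpoints, so this is the minimum enclosing circle.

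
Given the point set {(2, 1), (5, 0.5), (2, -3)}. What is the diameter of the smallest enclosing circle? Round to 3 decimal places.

Call the three points A, B, C in the order given.
Side lengths²: AB² = 9.25, AC² = 16, BC² = 21.25.
Since BC² = 21.25 < 16 + 9.25 = 25.25, the triangle is acute, so the smallest enclosing circle is the circumcircle.
Circumcentre = (77/24, -1), r² = 3145/576.
Diameter = 2r = 2√(3145/576) ≈ 4.673.

4.673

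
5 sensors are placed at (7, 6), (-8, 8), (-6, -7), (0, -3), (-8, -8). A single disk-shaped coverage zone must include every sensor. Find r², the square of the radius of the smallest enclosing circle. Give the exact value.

A smallest enclosing disk is always determined by at most three of the input points on its boundary.
The minimum enclosing circle is determined by three boundary points: (7, 6), (-8, 8), (-8, -8).
Their circumcentre is (-43/30, 0) with r² = 96409/900.
The farthest remaining point (-6, -7) is at distance² 62869/900 ≤ 96409/900.

96409/900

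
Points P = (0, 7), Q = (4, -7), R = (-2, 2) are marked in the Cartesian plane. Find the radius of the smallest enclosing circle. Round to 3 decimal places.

Side lengths²: PQ² = 212, PR² = 29, QR² = 117.
Since PQ² = 212 ≥ 117 + 29 = 146, the angle opposite PQ is not acute, so the smallest enclosing circle has PQ as diameter.
Centre = midpoint of PQ = (2, 0), r² = 212/4 = 53.
r = √53 ≈ 7.280.

7.280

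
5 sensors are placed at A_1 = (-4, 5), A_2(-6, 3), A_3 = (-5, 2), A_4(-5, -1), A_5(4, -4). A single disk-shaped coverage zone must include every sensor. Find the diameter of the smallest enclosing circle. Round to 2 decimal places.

A smallest enclosing disk is always determined by at most three of the input points on its boundary.
The minimum enclosing circle is determined by three boundary points: A_1, A_2, A_5.
Their circumcentre is (-27/34, -7/34) with r² = 21605/578.
The farthest remaining point A_3 is at distance² 13037/578 ≤ 21605/578.
Diameter = 2r = 2√(21605/578) ≈ 12.23.

12.23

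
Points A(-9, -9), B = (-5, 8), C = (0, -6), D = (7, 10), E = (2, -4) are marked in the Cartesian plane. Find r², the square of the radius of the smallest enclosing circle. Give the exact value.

154.25

By Welzl's lemma the MEC is supported by two points (diametrically opposite) or three points (on a circumcircle).
The farthest pair is A–D with squared distance 617. The circle on this segment as diameter has centre (-1, 0.5) and r² = 617/4 = 154.25.
Check B: distance² to centre = 72.25 ≤ 154.25, so it lies inside.
All remaining points lie in this disk, and no smaller disk contains both endpoints, so this is the minimum enclosing circle.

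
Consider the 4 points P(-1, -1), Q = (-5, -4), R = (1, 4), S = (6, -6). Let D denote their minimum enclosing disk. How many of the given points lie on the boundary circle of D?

The minimum enclosing circle of a finite set is fixed by two of the points (as a diameter) or three (as a circumcircle).
The minimum enclosing circle is determined by three boundary points: Q, R, S.
Their circumcentre is (1, -2.25) with r² = 39.0625.
The farthest remaining point P is at distance² 5.5625 ≤ 39.0625.
The points at distance exactly r from the centre are Q, R, S — 3 points.

3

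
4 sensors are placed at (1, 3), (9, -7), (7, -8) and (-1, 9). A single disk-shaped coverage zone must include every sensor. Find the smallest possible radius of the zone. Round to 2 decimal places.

The minimum enclosing circle of a finite set is fixed by two of the points (as a diameter) or three (as a circumcircle).
The minimum enclosing circle is determined by three boundary points: (9, -7), (7, -8), (-1, 9).
Their circumcentre is (80/21, 37/42) with r² = 157085/1764.
The farthest remaining point (1, 3) is at distance² 21845/1764 ≤ 157085/1764.
r = √(157085/1764) ≈ 9.44.

9.44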